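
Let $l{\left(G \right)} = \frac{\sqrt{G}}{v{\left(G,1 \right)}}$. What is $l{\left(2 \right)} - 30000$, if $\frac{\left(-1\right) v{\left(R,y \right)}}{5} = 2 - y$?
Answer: $-30000 - \frac{\sqrt{2}}{5} \approx -30000.0$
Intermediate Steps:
$v{\left(R,y \right)} = -10 + 5 y$ ($v{\left(R,y \right)} = - 5 \left(2 - y\right) = -10 + 5 y$)
$l{\left(G \right)} = - \frac{\sqrt{G}}{5}$ ($l{\left(G \right)} = \frac{\sqrt{G}}{-10 + 5 \cdot 1} = \frac{\sqrt{G}}{-10 + 5} = \frac{\sqrt{G}}{-5} = - \frac{\sqrt{G}}{5}$)
$l{\left(2 \right)} - 30000 = - \frac{\sqrt{2}}{5} - 30000 = -30000 - \frac{\sqrt{2}}{5}$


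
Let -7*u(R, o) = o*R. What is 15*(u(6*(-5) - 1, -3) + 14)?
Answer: 75/7 ≈ 10.714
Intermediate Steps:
u(R, o) = -R*o/7 (u(R, o) = -o*R/7 = -R*o/7)
15*(u(6*(-5) - 1, -3) + 14) = 15*(-1/7*(6*(-5) - 1)*(-3) + 14) = 15*(-1/7*(-30 - 1)*(-3) + 14) = 15*(-1/7*(-31)*(-3) + 14) = 15*(-93/7 + 14) = 15*(5/7) = 75/7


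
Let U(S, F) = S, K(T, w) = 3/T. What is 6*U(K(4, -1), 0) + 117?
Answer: 243/2 ≈ 121.50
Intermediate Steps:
6*U(K(4, -1), 0) + 117 = 6*(3/4) + 117 = 6*(3*(¼)) + 117 = 6*(¾) + 117 = 9/2 + 117 = 243/2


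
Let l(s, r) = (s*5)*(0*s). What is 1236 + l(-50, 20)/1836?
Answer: 1236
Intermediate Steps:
l(s, r) = 0 (l(s, r) = (5*s)*0 = 0)
1236 + l(-50, 20)/1836 = 1236 + 0/1836 = 1236 + 0*(1/1836) = 1236 + 0 = 1236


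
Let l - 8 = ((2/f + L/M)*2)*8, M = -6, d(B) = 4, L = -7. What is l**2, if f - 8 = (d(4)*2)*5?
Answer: 6724/9 ≈ 747.11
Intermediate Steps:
f = 48 (f = 8 + (4*2)*5 = 8 + 8*5 = 8 + 40 = 48)
l = 82/3 (l = 8 + ((2/48 - 7/(-6))*2)*8 = 8 + ((2*(1/48) - 7*(-1/6))*2)*8 = 8 + ((1/24 + 7/6)*2)*8 = 8 + ((29/24)*2)*8 = 8 + (29/12)*8 = 8 + 58/3 = 82/3 ≈ 27.333)
l**2 = (82/3)**2 = 6724/9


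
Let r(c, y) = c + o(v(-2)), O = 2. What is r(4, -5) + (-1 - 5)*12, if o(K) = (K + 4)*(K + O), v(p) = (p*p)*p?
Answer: -44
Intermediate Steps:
v(p) = p³ (v(p) = p²*p = p³)
o(K) = (2 + K)*(4 + K) (o(K) = (K + 4)*(K + 2) = (4 + K)*(2 + K) = (2 + K)*(4 + K))
r(c, y) = 24 + c (r(c, y) = c + (8 + ((-2)³)² + 6*(-2)³) = c + (8 + (-8)² + 6*(-8)) = c + (8 + 64 - 48) = c + 24 = 24 + c)
r(4, -5) + (-1 - 5)*12 = (24 + 4) + (-1 - 5)*12 = 28 - 6*12 = 28 - 72 = -44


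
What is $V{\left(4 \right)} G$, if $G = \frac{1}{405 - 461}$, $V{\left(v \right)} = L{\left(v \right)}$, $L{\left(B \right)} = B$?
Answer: $- \frac{1}{14} \approx -0.071429$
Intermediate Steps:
$V{\left(v \right)} = v$
$G = - \frac{1}{56}$ ($G = \frac{1}{-56} = - \frac{1}{56} \approx -0.017857$)
$V{\left(4 \right)} G = 4 \left(- \frac{1}{56}\right) = - \frac{1}{14}$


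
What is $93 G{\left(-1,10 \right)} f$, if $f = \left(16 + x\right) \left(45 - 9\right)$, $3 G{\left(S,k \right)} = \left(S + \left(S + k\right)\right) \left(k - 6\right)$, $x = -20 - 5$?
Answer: $-321408$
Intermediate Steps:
$x = -25$
$G{\left(S,k \right)} = \frac{\left(-6 + k\right) \left(k + 2 S\right)}{3}$ ($G{\left(S,k \right)} = \frac{\left(S + \left(S + k\right)\right) \left(k - 6\right)}{3} = \frac{\left(k + 2 S\right) \left(-6 + k\right)}{3} = \frac{\left(-6 + k\right) \left(k + 2 S\right)}{3}$)
$f = -324$ ($f = \left(16 - 25\right) \left(45 - 9\right) = \left(-9\right) 36 = -324$)
$93 G{\left(-1,10 \right)} f = 93 \left(\left(-4\right) \left(-1\right) - 20 + \frac{10^{2}}{3} + \frac{2}{3} \left(-1\right) 10\right) \left(-324\right) = 93 \left(4 - 20 + \frac{1}{3} \cdot 100 - \frac{20}{3}\right) \left(-324\right) = 93 \left(4 - 20 + \frac{100}{3} - \frac{20}{3}\right) \left(-324\right) = 93 \cdot \frac{32}{3} \left(-324\right) = 992 \left(-324\right) = -321408$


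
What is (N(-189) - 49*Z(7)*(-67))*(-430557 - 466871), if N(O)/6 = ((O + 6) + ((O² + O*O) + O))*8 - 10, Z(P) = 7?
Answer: -3082019929268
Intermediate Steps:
N(O) = 228 + 96*O + 96*O² (N(O) = 6*(((O + 6) + ((O² + O*O) + O))*8 - 10) = 6*(((6 + O) + ((O² + O²) + O))*8 - 10) = 6*(((6 + O) + (2*O² + O))*8 - 10) = 6*(((6 + O) + (O + 2*O²))*8 - 10) = 6*((6 + 2*O + 2*O²)*8 - 10) = 6*((48 + 16*O + 16*O²) - 10) = 6*(38 + 16*O + 16*O²) = 228 + 96*O + 96*O²)
(N(-189) - 49*Z(7)*(-67))*(-430557 - 466871) = ((228 + 96*(-189) + 96*(-189)²) - 49*7*(-67))*(-430557 - 466871) = ((228 - 18144 + 96*35721) - 343*(-67))*(-897428) = ((228 - 18144 + 3429216) + 22981)*(-897428) = (3411300 + 22981)*(-897428) = 3434281*(-897428) = -3082019929268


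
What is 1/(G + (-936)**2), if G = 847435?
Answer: 1/1723531 ≈ 5.8020e-7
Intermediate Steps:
1/(G + (-936)**2) = 1/(847435 + (-936)**2) = 1/(847435 + 876096) = 1/1723531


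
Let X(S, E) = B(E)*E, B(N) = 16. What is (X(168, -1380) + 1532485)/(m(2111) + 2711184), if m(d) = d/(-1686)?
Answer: 2546542830/4571054113 ≈ 0.55710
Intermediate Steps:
m(d) = -d/1686 (m(d) = d*(-1/1686) = -d/1686)
X(S, E) = 16*E
(X(168, -1380) + 1532485)/(m(2111) + 2711184) = (16*(-1380) + 1532485)/(-1/1686*2111 + 2711184) = (-22080 + 1532485)/(-2111/1686 + 2711184) = 1510405/(4571054113/1686) = 1510405*(1686/4571054113) = 2546542830/4571054113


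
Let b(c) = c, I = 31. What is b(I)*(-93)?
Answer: -2883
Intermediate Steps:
b(I)*(-93) = 31*(-93) = -2883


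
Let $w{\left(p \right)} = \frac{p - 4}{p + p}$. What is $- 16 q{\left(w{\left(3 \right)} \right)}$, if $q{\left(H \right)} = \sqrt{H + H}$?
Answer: $- \frac{16 i \sqrt{3}}{3} \approx - 9.2376 i$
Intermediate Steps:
$w{\left(p \right)} = \frac{-4 + p}{2 p}$
$q{\left(H \right)} = \sqrt{2} \sqrt{H}$ ($q{\left(H \right)} = \sqrt{2 H} = \sqrt{2} \sqrt{H}$)
$- 16 q{\left(w{\left(3 \right)} \right)} = - 16 \sqrt{2} \sqrt{\frac{-4 + 3}{2 \cdot 3}} = - 16 \sqrt{2} \sqrt{\frac{1}{2} \cdot \frac{1}{3} \left(-1\right)} = - 16 \sqrt{2} \sqrt{- \frac{1}{6}} = - 16 \sqrt{2} \frac{i \sqrt{6}}{6} = - 16 \frac{i \sqrt{3}}{3} = - \frac{16 i \sqrt{3}}{3}$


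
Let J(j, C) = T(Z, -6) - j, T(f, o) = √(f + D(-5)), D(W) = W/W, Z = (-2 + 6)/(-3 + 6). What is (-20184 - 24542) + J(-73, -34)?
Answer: -44653 + √21/3 ≈ -44652.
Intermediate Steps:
Z = 4/3 ≈ 1.3333
D(W) = 1
T(f, o) = √(1 + f) (T(f, o) = √(f + 1) = √(1 + f))
J(j, C) = -j + √21/3 (J(j, C) = √(1 + 4/3) - j = √(7/3) - j = √21/3 - j = -j + √21/3)
(-20184 - 24542) + J(-73, -34) = (-20184 - 24542) + (-1*(-73) + √21/3) = -44726 + (73 + √21/3) = -44653 + √21/3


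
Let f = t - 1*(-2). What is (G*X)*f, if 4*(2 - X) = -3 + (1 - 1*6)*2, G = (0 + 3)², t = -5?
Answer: -567/4 ≈ -141.75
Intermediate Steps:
G = 9 (G = 3² = 9)
f = -3 (f = -5 - 1*(-2) = -5 + 2 = -3)
X = 21/4 (X = 2 - (-3 + (1 - 1*6)*2)/4 = 2 - (-3 + (1 - 6)*2)/4 = 2 - (-3 - 5*2)/4 = 2 - (-3 - 10)/4 = 2 - ¼*(-13) = 2 + 13/4 = 21/4 ≈ 5.2500)
(G*X)*f = (9*(21/4))*(-3) = (189/4)*(-3) = -567/4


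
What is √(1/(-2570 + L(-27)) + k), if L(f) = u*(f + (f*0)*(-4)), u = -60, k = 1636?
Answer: √59059562/190 ≈ 40.448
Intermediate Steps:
L(f) = -60*f (L(f) = -60*(f + (f*0)*(-4)) = -60*(f + 0*(-4)) = -60*(f + 0) = -60*f)
√(1/(-2570 + L(-27)) + k) = √(1/(-2570 - 60*(-27)) + 1636) = √(1/(-2570 + 1620) + 1636) = √(1/(-950) + 1636) = √(-1/950 + 1636) = √(1554199/950) = √59059562/190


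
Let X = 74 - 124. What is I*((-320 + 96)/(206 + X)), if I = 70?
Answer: -3920/39 ≈ -100.51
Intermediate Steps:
X = -50
I*((-320 + 96)/(206 + X)) = 70*((-320 + 96)/(206 - 50)) = 70*(-224/156) = 70*(-224*1/156) = 70*(-56/39) = -3920/39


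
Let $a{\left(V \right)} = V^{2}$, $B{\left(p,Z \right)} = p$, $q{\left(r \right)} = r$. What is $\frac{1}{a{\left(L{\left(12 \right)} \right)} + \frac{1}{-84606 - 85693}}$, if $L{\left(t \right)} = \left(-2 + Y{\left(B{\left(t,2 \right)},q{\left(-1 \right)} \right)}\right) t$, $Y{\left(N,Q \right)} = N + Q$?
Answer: $\frac{170299}{1986367535} \approx 8.5734 \cdot 10^{-5}$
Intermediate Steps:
$L{\left(t \right)} = t \left(-3 + t\right)$ ($L{\left(t \right)} = \left(-2 + \left(t - 1\right)\right) t = \left(-2 + \left(-1 + t\right)\right) t = \left(-3 + t\right) t = t \left(-3 + t\right)$)
$\frac{1}{a{\left(L{\left(12 \right)} \right)} + \frac{1}{-84606 - 85693}} = \frac{1}{\left(12 \left(-3 + 12\right)\right)^{2} + \frac{1}{-84606 - 85693}} = \frac{1}{\left(12 \cdot 9\right)^{2} + \frac{1}{-170299}} = \frac{1}{108^{2} - \frac{1}{170299}} = \frac{1}{11664 - \frac{1}{170299}} = \frac{1}{\frac{1986367535}{170299}} = \frac{170299}{1986367535}$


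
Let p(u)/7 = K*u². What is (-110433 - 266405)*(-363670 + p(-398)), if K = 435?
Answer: -181627064075380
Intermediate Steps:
p(u) = 3045*u² (p(u) = 7*(435*u²) = 3045*u²)
(-110433 - 266405)*(-363670 + p(-398)) = (-110433 - 266405)*(-363670 + 3045*(-398)²) = -376838*(-363670 + 3045*158404) = -376838*(-363670 + 482340180) = -376838*481976510 = -181627064075380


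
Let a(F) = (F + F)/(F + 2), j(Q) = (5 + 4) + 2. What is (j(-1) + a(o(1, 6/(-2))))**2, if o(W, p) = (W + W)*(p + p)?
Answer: 4489/25 ≈ 179.56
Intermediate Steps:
o(W, p) = 4*W*p (o(W, p) = (2*W)*(2*p) = 4*W*p)
j(Q) = 11 (j(Q) = 9 + 2 = 11)
a(F) = 2*F/(2 + F) (a(F) = (2*F)/(2 + F) = 2*F/(2 + F))
(j(-1) + a(o(1, 6/(-2))))**2 = (11 + 2*(4*1*(6/(-2)))/(2 + 4*1*(6/(-2))))**2 = (11 + 2*(4*1*(6*(-1/2)))/(2 + 4*1*(6*(-1/2))))**2 = (11 + 2*(4*1*(-3))/(2 + 4*1*(-3)))**2 = (11 + 2*(-12)/(2 - 12))**2 = (11 + 2*(-12)/(-10))**2 = (11 + 2*(-12)*(-1/10))**2 = (11 + 12/5)**2 = (67/5)**2 = 4489/25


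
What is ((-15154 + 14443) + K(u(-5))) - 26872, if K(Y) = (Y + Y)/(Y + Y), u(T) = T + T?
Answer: -27582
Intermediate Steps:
u(T) = 2*T
K(Y) = 1 (K(Y) = (2*Y)/((2*Y)) = (2*Y)*(1/(2*Y)) = 1)
((-15154 + 14443) + K(u(-5))) - 26872 = ((-15154 + 14443) + 1) - 26872 = (-711 + 1) - 26872 = -710 - 26872 = -27582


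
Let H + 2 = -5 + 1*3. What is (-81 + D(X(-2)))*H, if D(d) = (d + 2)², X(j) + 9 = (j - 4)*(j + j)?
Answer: -832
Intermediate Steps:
H = -4 (H = -2 + (-5 + 1*3) = -2 + (-5 + 3) = -2 - 2 = -4)
X(j) = -9 + 2*j*(-4 + j) (X(j) = -9 + (j - 4)*(j + j) = -9 + (-4 + j)*(2*j) = -9 + 2*j*(-4 + j))
D(d) = (2 + d)²
(-81 + D(X(-2)))*H = (-81 + (2 + (-9 - 8*(-2) + 2*(-2)²))²)*(-4) = (-81 + (2 + (-9 + 16 + 2*4))²)*(-4) = (-81 + (2 + (-9 + 16 + 8))²)*(-4) = (-81 + (2 + 15)²)*(-4) = (-81 + 17²)*(-4) = (-81 + 289)*(-4) = 208*(-4) = -832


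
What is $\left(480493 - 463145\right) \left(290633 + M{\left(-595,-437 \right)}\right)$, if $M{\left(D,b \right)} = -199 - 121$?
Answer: $5036349924$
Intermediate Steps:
$M{\left(D,b \right)} = -320$
$\left(480493 - 463145\right) \left(290633 + M{\left(-595,-437 \right)}\right) = \left(480493 - 463145\right) \left(290633 - 320\right) = 17348 \cdot 290313 = 5036349924$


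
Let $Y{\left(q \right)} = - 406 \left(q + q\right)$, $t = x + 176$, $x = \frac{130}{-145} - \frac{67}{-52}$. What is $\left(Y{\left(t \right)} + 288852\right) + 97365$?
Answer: $\frac{3158828}{13} \approx 2.4299 \cdot 10^{5}$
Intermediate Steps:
$x = \frac{591}{1508}$ ($x = 130 \left(- \frac{1}{145}\right) - - \frac{67}{52} = - \frac{26}{29} + \frac{67}{52} = \frac{591}{1508} \approx 0.39191$)
$t = \frac{265999}{1508}$ ($t = \frac{591}{1508} + 176 = \frac{265999}{1508} \approx 176.39$)
$Y{\left(q \right)} = - 812 q$ ($Y{\left(q \right)} = - 406 \cdot 2 q = - 812 q$)
$\left(Y{\left(t \right)} + 288852\right) + 97365 = \left(\left(-812\right) \frac{265999}{1508} + 288852\right) + 97365 = \left(- \frac{1861993}{13} + 288852\right) + 97365 = \frac{1893083}{13} + 97365 = \frac{3158828}{13}$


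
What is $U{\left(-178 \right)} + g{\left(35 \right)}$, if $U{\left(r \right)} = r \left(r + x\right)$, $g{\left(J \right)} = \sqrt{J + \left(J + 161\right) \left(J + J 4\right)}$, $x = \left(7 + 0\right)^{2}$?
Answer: $22962 + 3 \sqrt{3815} \approx 23147.0$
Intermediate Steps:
$x = 49$ ($x = 7^{2} = 49$)
$g{\left(J \right)} = \sqrt{J + 5 J \left(161 + J\right)}$ ($g{\left(J \right)} = \sqrt{J + \left(161 + J\right) \left(J + 4 J\right)} = \sqrt{J + \left(161 + J\right) 5 J} = \sqrt{J + 5 J \left(161 + J\right)}$)
$U{\left(r \right)} = r \left(49 + r\right)$ ($U{\left(r \right)} = r \left(r + 49\right) = r \left(49 + r\right)$)
$U{\left(-178 \right)} + g{\left(35 \right)} = - 178 \left(49 - 178\right) + \sqrt{35 \left(806 + 5 \cdot 35\right)} = \left(-178\right) \left(-129\right) + \sqrt{35 \left(806 + 175\right)} = 22962 + \sqrt{35 \cdot 981} = 22962 + \sqrt{34335} = 22962 + 3 \sqrt{3815}$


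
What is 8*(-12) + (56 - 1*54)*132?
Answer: 168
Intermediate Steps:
8*(-12) + (56 - 1*54)*132 = -96 + (56 - 54)*132 = -96 + 2*132 = -96 + 264 = 168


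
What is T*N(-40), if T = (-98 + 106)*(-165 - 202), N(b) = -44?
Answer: 129184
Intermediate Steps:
T = -2936 (T = 8*(-367) = -2936)
T*N(-40) = -2936*(-44) = 129184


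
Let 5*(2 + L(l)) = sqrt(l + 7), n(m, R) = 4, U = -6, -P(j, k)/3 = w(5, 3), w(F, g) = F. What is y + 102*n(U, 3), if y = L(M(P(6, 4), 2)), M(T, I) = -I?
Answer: 406 + sqrt(5)/5 ≈ 406.45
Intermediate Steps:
P(j, k) = -15 (P(j, k) = -3*5 = -15)
L(l) = -2 + sqrt(7 + l)/5 (L(l) = -2 + sqrt(l + 7)/5 = -2 + sqrt(7 + l)/5)
y = -2 + sqrt(5)/5 (y = -2 + sqrt(7 - 1*2)/5 = -2 + sqrt(7 - 2)/5 = -2 + sqrt(5)/5 ≈ -1.5528)
y + 102*n(U, 3) = (-2 + sqrt(5)/5) + 102*4 = (-2 + sqrt(5)/5) + 408 = 406 + sqrt(5)/5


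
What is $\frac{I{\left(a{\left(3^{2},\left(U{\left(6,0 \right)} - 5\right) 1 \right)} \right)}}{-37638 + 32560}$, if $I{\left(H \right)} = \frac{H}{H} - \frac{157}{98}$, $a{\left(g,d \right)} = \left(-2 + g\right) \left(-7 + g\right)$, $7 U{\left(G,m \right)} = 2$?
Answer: $\frac{59}{497644} \approx 0.00011856$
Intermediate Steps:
$U{\left(G,m \right)} = \frac{2}{7}$ ($U{\left(G,m \right)} = \frac{1}{7} \cdot 2 = \frac{2}{7}$)
$a{\left(g,d \right)} = \left(-7 + g\right) \left(-2 + g\right)$
$I{\left(H \right)} = - \frac{59}{98}$ ($I{\left(H \right)} = 1 - \frac{157}{98} = - \frac{59}{98}$)
$\frac{I{\left(a{\left(3^{2},\left(U{\left(6,0 \right)} - 5\right) 1 \right)} \right)}}{-37638 + 32560} = - \frac{59}{98 \left(-37638 + 32560\right)} = - \frac{59}{98 \left(-5078\right)} = \left(- \frac{59}{98}\right) \left(- \frac{1}{5078}\right) = \frac{59}{497644}$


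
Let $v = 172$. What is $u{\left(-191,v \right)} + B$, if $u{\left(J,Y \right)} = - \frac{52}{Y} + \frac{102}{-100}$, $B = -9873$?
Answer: $- \frac{21229793}{2150} \approx -9874.3$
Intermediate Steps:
$u{\left(J,Y \right)} = - \frac{51}{50} - \frac{52}{Y}$ ($u{\left(J,Y \right)} = - \frac{52}{Y} + 102 \left(- \frac{1}{100}\right) = - \frac{52}{Y} - \frac{51}{50} = - \frac{51}{50} - \frac{52}{Y}$)
$u{\left(-191,v \right)} + B = \left(- \frac{51}{50} - \frac{52}{172}\right) - 9873 = \left(- \frac{51}{50} - \frac{13}{43}\right) - 9873 = - \frac{2843}{2150} - 9873 = - \frac{21229793}{2150}$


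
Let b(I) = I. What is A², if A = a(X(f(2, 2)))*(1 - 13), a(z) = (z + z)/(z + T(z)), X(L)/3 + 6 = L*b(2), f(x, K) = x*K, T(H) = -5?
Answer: 20736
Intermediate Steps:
f(x, K) = K*x
X(L) = -18 + 6*L (X(L) = -18 + 3*(L*2) = -18 + 3*(2*L) = -18 + 6*L)
a(z) = 2*z/(-5 + z) (a(z) = (z + z)/(z - 5) = (2*z)/(-5 + z) = 2*z/(-5 + z))
A = -144 (A = (2*(-18 + 6*(2*2))/(-5 + (-18 + 6*(2*2))))*(1 - 13) = (2*(-18 + 6*4)/(-5 + (-18 + 6*4)))*(-12) = (2*(-18 + 24)/(-5 + (-18 + 24)))*(-12) = (2*6/(-5 + 6))*(-12) = (2*6/1)*(-12) = (2*6*1)*(-12) = 12*(-12) = -144)
A² = (-144)² = 20736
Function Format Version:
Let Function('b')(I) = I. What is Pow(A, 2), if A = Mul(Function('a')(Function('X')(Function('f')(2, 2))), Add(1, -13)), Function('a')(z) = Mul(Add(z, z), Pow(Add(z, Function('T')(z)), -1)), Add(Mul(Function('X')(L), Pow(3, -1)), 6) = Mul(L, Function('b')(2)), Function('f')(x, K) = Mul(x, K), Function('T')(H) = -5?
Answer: 20736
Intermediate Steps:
Function('f')(x, K) = Mul(K, x)
Function('X')(L) = Add(-18, Mul(6, L)) (Function('X')(L) = Add(-18, Mul(3, Mul(L, 2))) = Add(-18, Mul(3, Mul(2, L))) = Add(-18, Mul(6, L)))
Function('a')(z) = Mul(2, z, Pow(Add(-5, z), -1)) (Function('a')(z) = Mul(Add(z, z), Pow(Add(z, -5), -1)) = Mul(Mul(2, z), Pow(Add(-5, z), -1)) = Mul(2, z, Pow(Add(-5, z), -1)))
A = -144 (A = Mul(Mul(2, Add(-18, Mul(6, Mul(2, 2))), Pow(Add(-5, Add(-18, Mul(6, Mul(2, 2)))), -1)), Add(1, -13)) = Mul(Mul(2, Add(-18, Mul(6, 4)), Pow(Add(-5, Add(-18, Mul(6, 4))), -1)), -12) = Mul(Mul(2, Add(-18, 24), Pow(Add(-5, Add(-18, 24)), -1)), -12) = Mul(Mul(2, 6, Pow(Add(-5, 6), -1)), -12) = Mul(Mul(2, 6, Pow(1, -1)), -12) = Mul(Mul(2, 6, 1), -12) = Mul(12, -12) = -144)
Pow(A, 2) = Pow(-144, 2) = 20736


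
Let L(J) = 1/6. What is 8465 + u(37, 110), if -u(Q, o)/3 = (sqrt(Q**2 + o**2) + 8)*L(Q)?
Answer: 8461 - sqrt(13469)/2 ≈ 8403.0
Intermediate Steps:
L(J) = 1/6
u(Q, o) = -4 - sqrt(Q**2 + o**2)/2 (u(Q, o) = -3*(sqrt(Q**2 + o**2) + 8)/6 = -3*(8 + sqrt(Q**2 + o**2))/6 = -3*(4/3 + sqrt(Q**2 + o**2)/6) = -4 - sqrt(Q**2 + o**2)/2)
8465 + u(37, 110) = 8465 + (-4 - sqrt(37**2 + 110**2)/2) = 8465 + (-4 - sqrt(1369 + 12100)/2) = 8465 + (-4 - sqrt(13469)/2) = 8461 - sqrt(13469)/2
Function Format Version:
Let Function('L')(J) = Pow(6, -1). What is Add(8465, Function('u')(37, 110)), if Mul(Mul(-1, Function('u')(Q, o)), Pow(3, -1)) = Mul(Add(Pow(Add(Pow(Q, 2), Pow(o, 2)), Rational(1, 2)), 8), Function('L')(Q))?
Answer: Add(8461, Mul(Rational(-1, 2), Pow(13469, Rational(1, 2)))) ≈ 8403.0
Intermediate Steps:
Function('L')(J) = Rational(1, 6)
Function('u')(Q, o) = Add(-4, Mul(Rational(-1, 2), Pow(Add(Pow(Q, 2), Pow(o, 2)), Rational(1, 2)))) (Function('u')(Q, o) = Mul(-3, Mul(Add(Pow(Add(Pow(Q, 2), Pow(o, 2)), Rational(1, 2)), 8), Rational(1, 6))) = Mul(-3, Mul(Add(8, Pow(Add(Pow(Q, 2), Pow(o, 2)), Rational(1, 2))), Rational(1, 6))) = Mul(-3, Add(Rational(4, 3), Mul(Rational(1, 6), Pow(Add(Pow(Q, 2), Pow(o, 2)), Rational(1, 2))))) = Add(-4, Mul(Rational(-1, 2), Pow(Add(Pow(Q, 2), Pow(o, 2)), Rational(1, 2)))))
Add(8465, Function('u')(37, 110)) = Add(8465, Add(-4, Mul(Rational(-1, 2), Pow(Add(Pow(37, 2), Pow(110, 2)), Rational(1, 2))))) = Add(8465, Add(-4, Mul(Rational(-1, 2), Pow(Add(1369, 12100), Rational(1, 2))))) = Add(8465, Add(-4, Mul(Rational(-1, 2), Pow(13469, Rational(1, 2))))) = Add(8461, Mul(Rational(-1, 2), Pow(13469, Rational(1, 2))))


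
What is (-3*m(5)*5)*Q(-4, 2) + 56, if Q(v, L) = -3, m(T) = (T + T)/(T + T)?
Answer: 101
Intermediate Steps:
m(T) = 1 (m(T) = (2*T)/((2*T)) = (2*T)*(1/(2*T)) = 1)
(-3*m(5)*5)*Q(-4, 2) + 56 = (-3*1*5)*(-3) + 56 = -3*5*(-3) + 56 = -15*(-3) + 56 = 45 + 56 = 101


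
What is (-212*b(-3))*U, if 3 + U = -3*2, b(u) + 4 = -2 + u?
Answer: -17172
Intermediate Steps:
b(u) = -6 + u (b(u) = -4 + (-2 + u) = -6 + u)
U = -9 (U = -3 - 3*2 = -3 - 6 = -9)
(-212*b(-3))*U = -212*(-6 - 3)*(-9) = -212*(-9)*(-9) = 1908*(-9) = -17172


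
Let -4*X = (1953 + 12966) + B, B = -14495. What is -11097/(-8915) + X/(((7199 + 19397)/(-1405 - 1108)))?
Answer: 1334947841/118551670 ≈ 11.260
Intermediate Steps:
X = -106 (X = -((1953 + 12966) - 14495)/4 = -(14919 - 14495)/4 = -1/4*424 = -106)
-11097/(-8915) + X/(((7199 + 19397)/(-1405 - 1108))) = -11097/(-8915) - 106*(-1405 - 1108)/(7199 + 19397) = -11097*(-1/8915) - 106/(26596/(-2513)) = 11097/8915 - 106/(26596*(-1/2513)) = 11097/8915 - 106/(-26596/2513) = 11097/8915 - 106*(-2513/26596) = 11097/8915 + 133189/13298 = 1334947841/118551670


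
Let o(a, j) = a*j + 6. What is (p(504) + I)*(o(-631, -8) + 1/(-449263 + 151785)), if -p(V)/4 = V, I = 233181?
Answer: 347545900219815/297478 ≈ 1.1683e+9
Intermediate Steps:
p(V) = -4*V
o(a, j) = 6 + a*j
(p(504) + I)*(o(-631, -8) + 1/(-449263 + 151785)) = (-4*504 + 233181)*((6 - 631*(-8)) + 1/(-449263 + 151785)) = (-2016 + 233181)*((6 + 5048) + 1/(-297478)) = 231165*(5054 - 1/297478) = 231165*(1503453811/297478) = 347545900219815/297478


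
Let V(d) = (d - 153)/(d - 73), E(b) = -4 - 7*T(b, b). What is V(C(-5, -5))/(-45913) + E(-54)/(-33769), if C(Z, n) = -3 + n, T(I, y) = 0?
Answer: 1348429/17940760551 ≈ 7.5160e-5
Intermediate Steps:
E(b) = -4 (E(b) = -4 - 7*0 = -4 + 0 = -4)
V(d) = (-153 + d)/(-73 + d)
V(C(-5, -5))/(-45913) + E(-54)/(-33769) = ((-153 + (-3 - 5))/(-73 + (-3 - 5)))/(-45913) - 4/(-33769) = ((-153 - 8)/(-73 - 8))*(-1/45913) - 4*(-1/33769) = (-161/(-81))*(-1/45913) + 4/33769 = -1/81*(-161)*(-1/45913) + 4/33769 = (161/81)*(-1/45913) + 4/33769 = -23/531279 + 4/33769 = 1348429/17940760551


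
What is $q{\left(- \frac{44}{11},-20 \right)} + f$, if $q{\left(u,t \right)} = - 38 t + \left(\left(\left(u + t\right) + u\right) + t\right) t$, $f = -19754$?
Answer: $-18034$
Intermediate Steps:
$q{\left(u,t \right)} = - 38 t + t \left(2 t + 2 u\right)$ ($q{\left(u,t \right)} = - 38 t + \left(\left(\left(t + u\right) + u\right) + t\right) t = - 38 t + \left(\left(t + 2 u\right) + t\right) t = - 38 t + \left(2 t + 2 u\right) t = - 38 t + t \left(2 t + 2 u\right)$)
$q{\left(- \frac{44}{11},-20 \right)} + f = 2 \left(-20\right) \left(-19 - 20 - \frac{44}{11}\right) - 19754 = 2 \left(-20\right) \left(-19 - 20 - 4\right) - 19754 = 2 \left(-20\right) \left(-43\right) - 19754 = 1720 - 19754 = -18034$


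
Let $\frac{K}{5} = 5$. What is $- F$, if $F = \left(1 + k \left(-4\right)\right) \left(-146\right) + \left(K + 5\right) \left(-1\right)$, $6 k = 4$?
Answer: $- \frac{640}{3} \approx -213.33$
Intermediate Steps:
$K = 25$ ($K = 5 \cdot 5 = 25$)
$k = \frac{2}{3}$ ($k = \frac{1}{6} \cdot 4 = \frac{2}{3} \approx 0.66667$)
$F = \frac{640}{3}$ ($F = \left(1 + \frac{2}{3} \left(-4\right)\right) \left(-146\right) + \left(25 + 5\right) \left(-1\right) = \left(1 - \frac{8}{3}\right) \left(-146\right) + 30 \left(-1\right) = \left(- \frac{5}{3}\right) \left(-146\right) - 30 = \frac{730}{3} - 30 = \frac{640}{3} \approx 213.33$)
$- F = \left(-1\right) \frac{640}{3} = - \frac{640}{3}$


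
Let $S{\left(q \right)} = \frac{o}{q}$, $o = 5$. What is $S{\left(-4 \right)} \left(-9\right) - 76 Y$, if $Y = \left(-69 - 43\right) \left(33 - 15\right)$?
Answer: $\frac{612909}{4} \approx 1.5323 \cdot 10^{5}$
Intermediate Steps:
$S{\left(q \right)} = \frac{5}{q}$
$Y = -2016$ ($Y = \left(-112\right) 18 = -2016$)
$S{\left(-4 \right)} \left(-9\right) - 76 Y = \frac{5}{-4} \left(-9\right) - -153216 = 5 \left(- \frac{1}{4}\right) \left(-9\right) + 153216 = \left(- \frac{5}{4}\right) \left(-9\right) + 153216 = \frac{45}{4} + 153216 = \frac{612909}{4}$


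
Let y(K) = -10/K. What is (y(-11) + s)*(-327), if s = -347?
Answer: 1244889/11 ≈ 1.1317e+5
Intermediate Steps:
(y(-11) + s)*(-327) = (-10/(-11) - 347)*(-327) = (-10*(-1/11) - 347)*(-327) = (10/11 - 347)*(-327) = -3807/11*(-327) = 1244889/11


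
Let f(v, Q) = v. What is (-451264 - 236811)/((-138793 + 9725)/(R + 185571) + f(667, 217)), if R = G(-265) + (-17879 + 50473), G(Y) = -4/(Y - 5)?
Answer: -20265375496775/19627244579 ≈ -1032.5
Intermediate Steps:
G(Y) = -4/(-5 + Y)
R = 4400192/135 (R = -4/(-5 - 265) + (-17879 + 50473) = -4/(-270) + 32594 = -4*(-1/270) + 32594 = 2/135 + 32594 = 4400192/135 ≈ 32594.)
(-451264 - 236811)/((-138793 + 9725)/(R + 185571) + f(667, 217)) = (-451264 - 236811)/((-138793 + 9725)/(4400192/135 + 185571) + 667) = -688075/(-129068/29452277/135 + 667) = -688075/(-129068*135/29452277 + 667) = -688075/(-17424180/29452277 + 667) = -688075/19627244579/29452277 = -688075*29452277/19627244579 = -20265375496775/19627244579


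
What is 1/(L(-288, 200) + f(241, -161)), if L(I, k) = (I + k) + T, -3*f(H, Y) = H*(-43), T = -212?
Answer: 3/9463 ≈ 0.00031702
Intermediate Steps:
f(H, Y) = 43*H/3 (f(H, Y) = -H*(-43)/3 = -(-43)*H/3 = 43*H/3)
L(I, k) = -212 + I + k (L(I, k) = (I + k) - 212 = -212 + I + k)
1/(L(-288, 200) + f(241, -161)) = 1/((-212 - 288 + 200) + (43/3)*241) = 1/(-300 + 10363/3) = 1/(9463/3) = 3/9463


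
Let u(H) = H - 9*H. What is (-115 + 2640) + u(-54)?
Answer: 2957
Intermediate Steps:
u(H) = -8*H
(-115 + 2640) + u(-54) = (-115 + 2640) - 8*(-54) = 2525 + 432 = 2957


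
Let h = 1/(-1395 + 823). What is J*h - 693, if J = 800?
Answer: -99299/143 ≈ -694.40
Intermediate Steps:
h = -1/572 (h = 1/(-572) = -1/572 ≈ -0.0017483)
J*h - 693 = 800*(-1/572) - 693 = -200/143 - 693 = -99299/143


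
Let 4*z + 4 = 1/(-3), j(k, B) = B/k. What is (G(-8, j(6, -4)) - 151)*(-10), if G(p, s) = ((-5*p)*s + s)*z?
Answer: 10925/9 ≈ 1213.9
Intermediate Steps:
z = -13/12 (z = -1 + (1/4)/(-3) = -1 + (1/4)*(-1/3) = -1 - 1/12 = -13/12 ≈ -1.0833)
G(p, s) = -13*s/12 + 65*p*s/12 (G(p, s) = ((-5*p)*s + s)*(-13/12) = (-5*p*s + s)*(-13/12) = (s - 5*p*s)*(-13/12) = -13*s/12 + 65*p*s/12)
(G(-8, j(6, -4)) - 151)*(-10) = (13*(-4/6)*(-1 + 5*(-8))/12 - 151)*(-10) = (13*(-4*1/6)*(-1 - 40)/12 - 151)*(-10) = ((13/12)*(-2/3)*(-41) - 151)*(-10) = (533/18 - 151)*(-10) = -2185/18*(-10) = 10925/9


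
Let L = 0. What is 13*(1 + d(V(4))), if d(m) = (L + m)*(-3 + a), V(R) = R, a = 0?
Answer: -143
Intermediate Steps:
d(m) = -3*m (d(m) = (0 + m)*(-3 + 0) = m*(-3) = -3*m)
13*(1 + d(V(4))) = 13*(1 - 3*4) = 13*(1 - 12) = 13*(-11) = -143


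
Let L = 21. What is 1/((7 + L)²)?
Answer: 1/784 ≈ 0.0012755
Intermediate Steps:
1/((7 + L)²) = 1/((7 + 21)²) = 1/(28²) = 1/784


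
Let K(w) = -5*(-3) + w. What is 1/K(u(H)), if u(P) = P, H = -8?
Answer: ⅐ ≈ 0.14286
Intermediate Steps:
K(w) = 15 + w
1/K(u(H)) = 1/(15 - 8) = 1/7 = ⅐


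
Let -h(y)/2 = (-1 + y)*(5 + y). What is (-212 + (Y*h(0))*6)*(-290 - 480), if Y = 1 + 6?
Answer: -160160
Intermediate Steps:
h(y) = -2*(-1 + y)*(5 + y)
Y = 7
(-212 + (Y*h(0))*6)*(-290 - 480) = (-212 + (7*(10 - 8*0 - 2*0²))*6)*(-290 - 480) = (-212 + (7*(10 + 0 - 2*0))*6)*(-770) = (-212 + (7*(10 + 0 + 0))*6)*(-770) = (-212 + (7*10)*6)*(-770) = (-212 + 70*6)*(-770) = (-212 + 420)*(-770) = 208*(-770) = -160160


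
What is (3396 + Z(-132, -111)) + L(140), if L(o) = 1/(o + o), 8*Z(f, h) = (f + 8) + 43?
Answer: 474023/140 ≈ 3385.9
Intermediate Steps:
Z(f, h) = 51/8 + f/8 (Z(f, h) = ((f + 8) + 43)/8 = ((8 + f) + 43)/8 = (51 + f)/8 = 51/8 + f/8)
L(o) = 1/(2*o)
(3396 + Z(-132, -111)) + L(140) = (3396 + (51/8 + (⅛)*(-132))) + (½)/140 = (3396 + (51/8 - 33/2)) + (½)*(1/140) = (3396 - 81/8) + 1/280 = 27087/8 + 1/280 = 474023/140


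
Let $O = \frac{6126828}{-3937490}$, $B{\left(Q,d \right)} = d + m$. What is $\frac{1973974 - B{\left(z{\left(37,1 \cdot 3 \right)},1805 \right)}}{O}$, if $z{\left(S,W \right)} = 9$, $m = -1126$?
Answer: $- \frac{1294971554925}{1021138} \approx -1.2682 \cdot 10^{6}$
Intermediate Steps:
$B{\left(Q,d \right)} = -1126 + d$ ($B{\left(Q,d \right)} = d - 1126 = -1126 + d$)
$O = - \frac{3063414}{1968745}$ ($O = 6126828 \left(- \frac{1}{3937490}\right) = - \frac{3063414}{1968745} \approx -1.556$)
$\frac{1973974 - B{\left(z{\left(37,1 \cdot 3 \right)},1805 \right)}}{O} = \frac{1973974 - \left(-1126 + 1805\right)}{- \frac{3063414}{1968745}} = \left(1973974 - 679\right) \left(- \frac{1968745}{3063414}\right) = 1973295 \left(- \frac{1968745}{3063414}\right) = - \frac{1294971554925}{1021138}$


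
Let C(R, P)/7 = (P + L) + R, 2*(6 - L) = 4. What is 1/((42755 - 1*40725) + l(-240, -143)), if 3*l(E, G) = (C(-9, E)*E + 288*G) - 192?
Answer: 1/125438 ≈ 7.9721e-6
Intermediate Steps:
L = 4 (L = 6 - ½*4 = 6 - 2 = 4)
C(R, P) = 28 + 7*P + 7*R (C(R, P) = 7*((P + 4) + R) = 7*((4 + P) + R) = 7*(4 + P + R) = 28 + 7*P + 7*R)
l(E, G) = -64 + 96*G + E*(-35 + 7*E)/3 (l(E, G) = (((28 + 7*E + 7*(-9))*E + 288*G) - 192)/3 = (((28 + 7*E - 63)*E + 288*G) - 192)/3 = (((-35 + 7*E)*E + 288*G) - 192)/3 = ((E*(-35 + 7*E) + 288*G) - 192)/3 = ((288*G + E*(-35 + 7*E)) - 192)/3 = (-192 + 288*G + E*(-35 + 7*E))/3 = -64 + 96*G + E*(-35 + 7*E)/3)
1/((42755 - 1*40725) + l(-240, -143)) = 1/((42755 - 1*40725) + (-64 + 96*(-143) + (7/3)*(-240)*(-5 - 240))) = 1/((42755 - 40725) + (-64 - 13728 + (7/3)*(-240)*(-245))) = 1/(2030 + (-64 - 13728 + 137200)) = 1/(2030 + 123408) = 1/125438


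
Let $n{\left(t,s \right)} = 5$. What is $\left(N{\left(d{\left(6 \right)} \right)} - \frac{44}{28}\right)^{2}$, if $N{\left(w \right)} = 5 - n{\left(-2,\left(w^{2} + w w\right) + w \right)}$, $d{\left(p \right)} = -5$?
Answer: $\frac{121}{49} \approx 2.4694$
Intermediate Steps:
$N{\left(w \right)} = 0$ ($N{\left(w \right)} = 5 - 5 = 0$)
$\left(N{\left(d{\left(6 \right)} \right)} - \frac{44}{28}\right)^{2} = \left(0 - \frac{44}{28}\right)^{2} = \left(0 - \frac{11}{7}\right)^{2} = \left(- \frac{11}{7}\right)^{2} = \frac{121}{49}$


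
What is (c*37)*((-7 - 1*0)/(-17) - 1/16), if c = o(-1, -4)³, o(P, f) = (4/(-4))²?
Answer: 3515/272 ≈ 12.923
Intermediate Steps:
o(P, f) = 1 (o(P, f) = (4*(-¼))² = (-1)² = 1)
c = 1 (c = 1³ = 1)
(c*37)*((-7 - 1*0)/(-17) - 1/16) = (1*37)*((-7 - 1*0)/(-17) - 1/16) = 37*((-7 + 0)*(-1/17) - 1*1/16) = 37*(-7*(-1/17) - 1/16) = 37*(7/17 - 1/16) = 37*(95/272) = 3515/272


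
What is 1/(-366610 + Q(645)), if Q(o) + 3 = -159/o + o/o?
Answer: -215/78821633 ≈ -2.7277e-6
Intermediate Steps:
Q(o) = -2 - 159/o (Q(o) = -3 + (-159/o + o/o) = -3 + (-159/o + 1) = -3 + (1 - 159/o) = -2 - 159/o)
1/(-366610 + Q(645)) = 1/(-366610 + (-2 - 159/645)) = 1/(-366610 + (-2 - 159*1/645)) = 1/(-366610 + (-2 - 53/215)) = 1/(-366610 - 483/215) = 1/(-78821633/215) = -215/78821633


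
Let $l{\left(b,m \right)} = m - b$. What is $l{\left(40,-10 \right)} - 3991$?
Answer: $-4041$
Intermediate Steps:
$l{\left(40,-10 \right)} - 3991 = \left(-10 - 40\right) - 3991 = -50 - 3991 = -4041$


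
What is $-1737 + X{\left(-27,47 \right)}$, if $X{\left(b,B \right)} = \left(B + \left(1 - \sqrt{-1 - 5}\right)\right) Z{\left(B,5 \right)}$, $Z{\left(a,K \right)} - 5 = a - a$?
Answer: $-1497 - 5 i \sqrt{6} \approx -1497.0 - 12.247 i$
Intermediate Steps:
$Z{\left(a,K \right)} = 5$ ($Z{\left(a,K \right)} = 5 + \left(a - a\right) = 5 + 0 = 5$)
$X{\left(b,B \right)} = 5 + 5 B - 5 i \sqrt{6}$ ($X{\left(b,B \right)} = \left(B + \left(1 - \sqrt{-1 - 5}\right)\right) 5 = \left(B + \left(1 - \sqrt{-6}\right)\right) 5 = \left(B + \left(1 - i \sqrt{6}\right)\right) 5 = \left(1 + B - i \sqrt{6}\right) 5 = 5 + 5 B - 5 i \sqrt{6}$)
$-1737 + X{\left(-27,47 \right)} = -1737 + \left(5 + 5 \cdot 47 - 5 i \sqrt{6}\right) = -1737 + \left(5 + 235 - 5 i \sqrt{6}\right) = -1737 + \left(240 - 5 i \sqrt{6}\right) = -1497 - 5 i \sqrt{6}$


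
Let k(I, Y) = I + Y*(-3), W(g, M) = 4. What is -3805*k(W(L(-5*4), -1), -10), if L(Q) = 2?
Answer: -129370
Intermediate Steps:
k(I, Y) = I - 3*Y
-3805*k(W(L(-5*4), -1), -10) = -3805*(4 - 3*(-10)) = -3805*(4 + 30) = -3805*34 = -129370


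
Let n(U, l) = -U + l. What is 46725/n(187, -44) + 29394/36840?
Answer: -13607611/67540 ≈ -201.47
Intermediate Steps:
n(U, l) = l - U
46725/n(187, -44) + 29394/36840 = 46725/(-44 - 1*187) + 29394/36840 = 46725/(-44 - 187) + 29394*(1/36840) = 46725/(-231) + 4899/6140 = 46725*(-1/231) + 4899/6140 = -2225/11 + 4899/6140 = -13607611/67540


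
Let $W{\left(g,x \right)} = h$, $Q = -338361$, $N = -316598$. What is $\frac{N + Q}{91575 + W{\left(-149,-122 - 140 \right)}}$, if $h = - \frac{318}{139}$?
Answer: $- \frac{91039301}{12728607} \approx -7.1523$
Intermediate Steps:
$h = - \frac{318}{139}$ ($h = \left(-318\right) \frac{1}{139} = - \frac{318}{139} \approx -2.2878$)
$W{\left(g,x \right)} = - \frac{318}{139}$
$\frac{N + Q}{91575 + W{\left(-149,-122 - 140 \right)}} = \frac{-316598 - 338361}{91575 - \frac{318}{139}} = - \frac{654959}{\frac{12728607}{139}} = \left(-654959\right) \frac{139}{12728607} = - \frac{91039301}{12728607}$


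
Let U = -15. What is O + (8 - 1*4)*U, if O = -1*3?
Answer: -63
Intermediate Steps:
O = -3
O + (8 - 1*4)*U = -3 + (8 - 1*4)*(-15) = -3 + (8 - 4)*(-15) = -3 + 4*(-15) = -3 - 60 = -63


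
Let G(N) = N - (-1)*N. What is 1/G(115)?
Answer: 1/230 ≈ 0.0043478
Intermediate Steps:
G(N) = 2*N (G(N) = N + N = 2*N)
1/G(115) = 1/(2*115) = 1/230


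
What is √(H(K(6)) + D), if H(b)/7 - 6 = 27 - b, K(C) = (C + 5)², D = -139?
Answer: I*√755 ≈ 27.477*I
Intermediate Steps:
K(C) = (5 + C)²
H(b) = 231 - 7*b (H(b) = 42 + 7*(27 - b) = 42 + (189 - 7*b) = 231 - 7*b)
√(H(K(6)) + D) = √((231 - 7*(5 + 6)²) - 139) = √((231 - 7*11²) - 139) = √((231 - 7*121) - 139) = √((231 - 847) - 139) = √(-616 - 139) = √(-755) = I*√755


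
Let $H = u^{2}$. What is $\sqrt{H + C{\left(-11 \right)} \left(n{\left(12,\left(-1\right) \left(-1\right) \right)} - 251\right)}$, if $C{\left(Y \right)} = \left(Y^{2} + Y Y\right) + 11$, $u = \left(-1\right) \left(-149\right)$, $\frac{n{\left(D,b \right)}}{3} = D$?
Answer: $i \sqrt{32194} \approx 179.43 i$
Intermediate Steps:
$n{\left(D,b \right)} = 3 D$
$u = 149$
$C{\left(Y \right)} = 11 + 2 Y^{2}$ ($C{\left(Y \right)} = \left(Y^{2} + Y^{2}\right) + 11 = 2 Y^{2} + 11 = 11 + 2 Y^{2}$)
$H = 22201$ ($H = 149^{2} = 22201$)
$\sqrt{H + C{\left(-11 \right)} \left(n{\left(12,\left(-1\right) \left(-1\right) \right)} - 251\right)} = \sqrt{22201 + \left(11 + 2 \left(-11\right)^{2}\right) \left(3 \cdot 12 - 251\right)} = \sqrt{22201 + \left(11 + 2 \cdot 121\right) \left(36 - 251\right)} = \sqrt{22201 + \left(11 + 242\right) \left(-215\right)} = \sqrt{22201 + 253 \left(-215\right)} = \sqrt{22201 - 54395} = \sqrt{-32194} = i \sqrt{32194}$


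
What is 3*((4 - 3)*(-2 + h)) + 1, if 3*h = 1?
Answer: -4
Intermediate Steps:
h = ⅓ (h = (⅓)*1 = ⅓ ≈ 0.33333)
3*((4 - 3)*(-2 + h)) + 1 = 3*((4 - 3)*(-2 + ⅓)) + 1 = 3*(1*(-5/3)) + 1 = 3*(-5/3) + 1 = -5 + 1 = -4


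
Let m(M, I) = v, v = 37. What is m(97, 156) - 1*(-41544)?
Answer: 41581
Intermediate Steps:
m(M, I) = 37
m(97, 156) - 1*(-41544) = 37 - 1*(-41544) = 37 + 41544 = 41581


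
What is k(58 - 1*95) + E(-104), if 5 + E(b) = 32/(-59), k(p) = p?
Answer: -2510/59 ≈ -42.542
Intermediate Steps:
E(b) = -327/59 (E(b) = -5 + 32/(-59) = -5 + 32*(-1/59) = -5 - 32/59 = -327/59)
k(58 - 1*95) + E(-104) = (58 - 1*95) - 327/59 = (58 - 95) - 327/59 = -37 - 327/59 = -2510/59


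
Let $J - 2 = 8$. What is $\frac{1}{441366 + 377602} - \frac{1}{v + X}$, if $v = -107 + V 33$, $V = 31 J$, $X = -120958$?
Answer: $\frac{929803}{90770318280} \approx 1.0243 \cdot 10^{-5}$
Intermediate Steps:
$J = 10$ ($J = 2 + 8 = 10$)
$V = 310$ ($V = 31 \cdot 10 = 310$)
$v = 10123$ ($v = -107 + 310 \cdot 33 = -107 + 10230 = 10123$)
$\frac{1}{441366 + 377602} - \frac{1}{v + X} = \frac{1}{441366 + 377602} - \frac{1}{10123 - 120958} = \frac{1}{818968} - \frac{1}{-110835} = \frac{1}{818968} - - \frac{1}{110835} = \frac{1}{818968} + \frac{1}{110835} = \frac{929803}{90770318280}$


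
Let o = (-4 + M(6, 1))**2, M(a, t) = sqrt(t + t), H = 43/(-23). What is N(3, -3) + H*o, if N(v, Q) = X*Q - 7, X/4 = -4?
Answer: 169/23 + 344*sqrt(2)/23 ≈ 28.500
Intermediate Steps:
X = -16 (X = 4*(-4) = -16)
N(v, Q) = -7 - 16*Q (N(v, Q) = -16*Q - 7 = -7 - 16*Q)
H = -43/23 (H = 43*(-1/23) = -43/23 ≈ -1.8696)
M(a, t) = sqrt(2)*sqrt(t) (M(a, t) = sqrt(2*t) = sqrt(2)*sqrt(t))
o = (-4 + sqrt(2))**2 (o = (-4 + sqrt(2)*sqrt(1))**2 = (-4 + sqrt(2)*1)**2 = (-4 + sqrt(2))**2 ≈ 6.6863)
N(3, -3) + H*o = (-7 - 16*(-3)) - 43*(4 - sqrt(2))**2/23 = (-7 + 48) - 43*(4 - sqrt(2))**2/23 = 41 - 43*(4 - sqrt(2))**2/23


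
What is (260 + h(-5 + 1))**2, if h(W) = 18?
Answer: 77284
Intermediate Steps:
(260 + h(-5 + 1))**2 = (260 + 18)**2 = 278**2 = 77284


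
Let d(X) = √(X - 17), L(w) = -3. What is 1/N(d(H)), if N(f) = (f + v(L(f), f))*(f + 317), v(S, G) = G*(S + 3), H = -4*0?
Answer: -1/100506 - 317*I*√17/1708602 ≈ -9.9497e-6 - 0.00076497*I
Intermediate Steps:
H = 0
v(S, G) = G*(3 + S)
d(X) = √(-17 + X)
N(f) = f*(317 + f) (N(f) = (f + f*(3 - 3))*(f + 317) = (f + f*0)*(317 + f) = (f + 0)*(317 + f) = f*(317 + f))
1/N(d(H)) = 1/(√(-17 + 0)*(317 + √(-17 + 0))) = 1/(√(-17)*(317 + √(-17))) = 1/((I*√17)*(317 + I*√17)) = 1/(I*√17*(317 + I*√17)) = -I*√17/(17*(317 + I*√17))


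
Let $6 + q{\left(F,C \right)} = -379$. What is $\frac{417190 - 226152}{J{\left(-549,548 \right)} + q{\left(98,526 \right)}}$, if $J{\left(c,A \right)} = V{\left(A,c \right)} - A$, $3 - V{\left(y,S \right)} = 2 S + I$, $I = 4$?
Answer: $\frac{95519}{82} \approx 1164.9$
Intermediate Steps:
$q{\left(F,C \right)} = -385$ ($q{\left(F,C \right)} = -6 - 379 = -385$)
$V{\left(y,S \right)} = -1 - 2 S$ ($V{\left(y,S \right)} = 3 - \left(2 S + 4\right) = 3 - \left(4 + 2 S\right) = -1 - 2 S$)
$J{\left(c,A \right)} = -1 - A - 2 c$ ($J{\left(c,A \right)} = \left(-1 - 2 c\right) - A = -1 - A - 2 c$)
$\frac{417190 - 226152}{J{\left(-549,548 \right)} + q{\left(98,526 \right)}} = \frac{417190 - 226152}{\left(-1 - 548 - -1098\right) - 385} = \frac{191038}{\left(-1 - 548 + 1098\right) - 385} = \frac{191038}{549 - 385} = \frac{191038}{164} = 191038 \cdot \frac{1}{164} = \frac{95519}{82}$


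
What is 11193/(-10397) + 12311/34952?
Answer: -263220269/363395944 ≈ -0.72433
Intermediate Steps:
11193/(-10397) + 12311/34952 = 11193*(-1/10397) + 12311*(1/34952) = -11193/10397 + 12311/34952 = -263220269/363395944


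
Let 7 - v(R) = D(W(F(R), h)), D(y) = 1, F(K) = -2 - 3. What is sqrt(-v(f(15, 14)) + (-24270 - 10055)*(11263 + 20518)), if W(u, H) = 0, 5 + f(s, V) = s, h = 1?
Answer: I*sqrt(1090882831) ≈ 33029.0*I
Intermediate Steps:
F(K) = -5
f(s, V) = -5 + s
v(R) = 6 (v(R) = 7 - 1*1 = 7 - 1 = 6)
sqrt(-v(f(15, 14)) + (-24270 - 10055)*(11263 + 20518)) = sqrt(-1*6 + (-24270 - 10055)*(11263 + 20518)) = sqrt(-6 - 34325*31781) = sqrt(-6 - 1090882825) = sqrt(-1090882831) = I*sqrt(1090882831)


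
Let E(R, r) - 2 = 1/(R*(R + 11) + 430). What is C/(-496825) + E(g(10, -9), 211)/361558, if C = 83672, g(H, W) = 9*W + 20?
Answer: -21054895879531/125023213131600 ≈ -0.16841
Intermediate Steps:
g(H, W) = 20 + 9*W
E(R, r) = 2 + 1/(430 + R*(11 + R)) (E(R, r) = 2 + 1/(R*(R + 11) + 430) = 2 + 1/(R*(11 + R) + 430) = 2 + 1/(430 + R*(11 + R)))
C/(-496825) + E(g(10, -9), 211)/361558 = 83672/(-496825) + ((861 + 2*(20 + 9*(-9))² + 22*(20 + 9*(-9)))/(430 + (20 + 9*(-9))² + 11*(20 + 9*(-9))))/361558 = 83672*(-1/496825) + ((861 + 2*(20 - 81)² + 22*(20 - 81))/(430 + (20 - 81)² + 11*(20 - 81)))*(1/361558) = -83672/496825 + ((861 + 2*(-61)² + 22*(-61))/(430 + (-61)² + 11*(-61)))*(1/361558) = -83672/496825 + ((861 + 2*3721 - 1342)/(430 + 3721 - 671))*(1/361558) = -83672/496825 + ((861 + 7442 - 1342)/3480)*(1/361558) = -83672/496825 + ((1/3480)*6961)*(1/361558) = -83672/496825 + (6961/3480)*(1/361558) = -83672/496825 + 6961/1258221840 = -21054895879531/125023213131600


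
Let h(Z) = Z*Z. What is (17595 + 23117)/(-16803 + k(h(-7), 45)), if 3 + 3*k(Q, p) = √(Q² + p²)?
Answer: -3078560016/1270682659 - 61068*√4426/1270682659 ≈ -2.4260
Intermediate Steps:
h(Z) = Z²
k(Q, p) = -1 + √(Q² + p²)/3
(17595 + 23117)/(-16803 + k(h(-7), 45)) = (17595 + 23117)/(-16803 + (-1 + √(((-7)²)² + 45²)/3)) = 40712/(-16803 + (-1 + √(49² + 2025)/3)) = 40712/(-16803 + (-1 + √(2401 + 2025)/3)) = 40712/(-16803 + (-1 + √4426/3)) = 40712/(-16804 + √4426/3)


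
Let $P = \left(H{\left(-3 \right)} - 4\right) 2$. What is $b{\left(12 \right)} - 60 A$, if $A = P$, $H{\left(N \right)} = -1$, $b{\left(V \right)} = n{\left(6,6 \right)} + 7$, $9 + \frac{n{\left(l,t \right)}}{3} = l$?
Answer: $598$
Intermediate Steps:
$n{\left(l,t \right)} = -27 + 3 l$
$b{\left(V \right)} = -2$ ($b{\left(V \right)} = \left(-27 + 3 \cdot 6\right) + 7 = \left(-27 + 18\right) + 7 = -9 + 7 = -2$)
$P = -10$ ($P = \left(-1 - 4\right) 2 = \left(-5\right) 2 = -10$)
$A = -10$
$b{\left(12 \right)} - 60 A = -2 - -600 = -2 + 600 = 598$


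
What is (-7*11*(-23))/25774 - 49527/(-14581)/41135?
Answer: 3100593581/45069891830 ≈ 0.068795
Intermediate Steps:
(-7*11*(-23))/25774 - 49527/(-14581)/41135 = -77*(-23)*(1/25774) - 49527*(-1/14581)*(1/41135) = 1771*(1/25774) + (49527/14581)*(1/41135) = 253/3682 + 49527/599789435 = 3100593581/45069891830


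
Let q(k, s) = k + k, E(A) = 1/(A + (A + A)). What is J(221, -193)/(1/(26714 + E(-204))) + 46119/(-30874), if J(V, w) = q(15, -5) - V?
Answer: -48204403796003/9447444 ≈ -5.1024e+6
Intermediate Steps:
E(A) = 1/(3*A) (E(A) = 1/(A + 2*A) = 1/(3*A))
q(k, s) = 2*k
J(V, w) = 30 - V (J(V, w) = 2*15 - V = 30 - V)
J(221, -193)/(1/(26714 + E(-204))) + 46119/(-30874) = (30 - 1*221)/(1/(26714 + (1/3)/(-204))) + 46119/(-30874) = (30 - 221)/(1/(26714 + (1/3)*(-1/204))) + 46119*(-1/30874) = -191/(1/(26714 - 1/612)) - 46119/30874 = -191/(1/(16348967/612)) - 46119/30874 = -191/612/16348967 - 46119/30874 = -191*16348967/612 - 46119/30874 = -3122652697/612 - 46119/30874 = -48204403796003/9447444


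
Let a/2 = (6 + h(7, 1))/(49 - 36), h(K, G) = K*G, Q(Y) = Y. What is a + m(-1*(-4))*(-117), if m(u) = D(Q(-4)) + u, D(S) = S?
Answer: 2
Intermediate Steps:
h(K, G) = G*K
a = 2 (a = 2*((6 + 1*7)/(49 - 36)) = 2*((6 + 7)/13) = 2*(13*(1/13)) = 2*1 = 2)
m(u) = -4 + u
a + m(-1*(-4))*(-117) = 2 + (-4 - 1*(-4))*(-117) = 2 + (-4 + 4)*(-117) = 2 + 0*(-117) = 2 + 0 = 2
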